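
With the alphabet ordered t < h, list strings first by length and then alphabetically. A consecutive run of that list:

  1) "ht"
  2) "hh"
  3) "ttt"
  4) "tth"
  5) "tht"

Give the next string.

The successor of tht increments the rightmost position that isn't already h and resets every position after it to t.

thh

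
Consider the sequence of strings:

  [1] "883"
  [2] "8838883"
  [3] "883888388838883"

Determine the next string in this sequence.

Every step duplicates the string with '8' between the halves.
Doubling 883888388838883 with '8' between the halves:

8838883888388838883888388838883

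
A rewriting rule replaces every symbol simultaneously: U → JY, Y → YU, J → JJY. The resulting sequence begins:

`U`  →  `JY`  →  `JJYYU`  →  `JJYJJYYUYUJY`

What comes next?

JJYJJYYUJJYJJYYUYUJYYUJYJJYYU

Expanding JJYJJYYUYUJY: J→JJY, J→JJY, Y→YU, J→JJY, J→JJY, Y→YU, Y→YU, U→JY, Y→YU, U→JY, J→JJY, Y→YU. Concatenated: JJY JJY YU JJY JJY YU YU JY YU JY JJY YU.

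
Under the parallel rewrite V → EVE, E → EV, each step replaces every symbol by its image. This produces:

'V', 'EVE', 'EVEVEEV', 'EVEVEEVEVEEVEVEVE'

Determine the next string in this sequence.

Rewriting the 17 symbols of EVEVEEVEVEEVEVEVE one by one yields EV EVE EV EVE EV EV EVE EV EVE EV EV EVE EV EVE EV EVE EV; concatenated:

EVEVEEVEVEEVEVEVEEVEVEEVEVEVEEVEVEEVEVEEV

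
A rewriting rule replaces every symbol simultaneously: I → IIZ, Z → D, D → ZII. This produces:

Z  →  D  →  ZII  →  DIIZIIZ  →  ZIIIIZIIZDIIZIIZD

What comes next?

Applying the rule to each of the 17 symbols of ZIIIIZIIZDIIZIIZD gives the pieces D IIZ IIZ IIZ IIZ D IIZ IIZ D ZII IIZ IIZ D IIZ IIZ D ZII, which concatenate to the answer.

DIIZIIZIIZIIZDIIZIIZDZIIIIZIIZDIIZIIZDZII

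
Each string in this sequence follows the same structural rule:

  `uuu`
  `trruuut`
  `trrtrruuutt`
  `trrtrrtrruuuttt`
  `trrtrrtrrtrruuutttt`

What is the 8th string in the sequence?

Every step adds trr to the front and t to the end of the previous string.
From trrtrrtrrtrruuutttt, 3 further steps: trrtrrtrrtrruuutttt → trrtrrtrrtrrtrruuuttttt → trrtrrtrrtrrtrrtrruuutttttt → (answer).

trrtrrtrrtrrtrrtrrtrruuuttttttt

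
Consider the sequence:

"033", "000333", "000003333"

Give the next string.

000000033333

Reading off run lengths: 0 runs 1, 3, 5; 3 runs 2, 3, 4 — each is linear in n (n = 1, 2, …).
Setting n = 4 gives 7, 5 characters in each block.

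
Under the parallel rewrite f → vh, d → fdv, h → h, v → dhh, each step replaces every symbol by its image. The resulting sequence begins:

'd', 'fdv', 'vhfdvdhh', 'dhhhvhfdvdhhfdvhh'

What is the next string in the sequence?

fdvhhhdhhhvhfdvdhhfdvhhvhfdvdhhhh

Applying the rule to each of the 17 symbols of dhhhvhfdvdhhfdvhh gives the pieces fdv h h h dhh h vh fdv dhh fdv h h vh fdv dhh h h, which concatenate to the answer.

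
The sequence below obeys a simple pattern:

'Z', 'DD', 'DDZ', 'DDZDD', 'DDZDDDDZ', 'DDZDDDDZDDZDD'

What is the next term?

DDZDDDDZDDZDDDDZDDDDZ

This is a Fibonacci-style word recurrence s(k) = s(k−1)·s(k−2): e.g. DD·Z = DDZ.
Continuing: DDZDDDDZDDZDD · DDZDDDDZ gives term 7.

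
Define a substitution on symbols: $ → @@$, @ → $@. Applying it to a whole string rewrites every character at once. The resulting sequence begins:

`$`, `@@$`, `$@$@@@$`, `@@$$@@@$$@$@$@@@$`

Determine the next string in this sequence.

$@$@@@$@@$$@$@$@@@$@@$$@@@$$@@@$$@$@$@@@$

Applying the rule to each of the 17 symbols of @@$$@@@$$@$@$@@@$ gives the pieces $@ $@ @@$ @@$ $@ $@ $@ @@$ @@$ $@ @@$ $@ @@$ $@ $@ $@ @@$, which concatenate to the answer.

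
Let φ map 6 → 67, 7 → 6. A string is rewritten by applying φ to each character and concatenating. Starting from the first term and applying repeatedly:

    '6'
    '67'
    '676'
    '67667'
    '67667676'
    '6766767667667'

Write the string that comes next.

φ(6766767667667) expands symbol-by-symbol to 67 6 67 67 6 67 6 67 67 6 67 67 6; joining the 13 pieces gives the next term.

676676766766767667676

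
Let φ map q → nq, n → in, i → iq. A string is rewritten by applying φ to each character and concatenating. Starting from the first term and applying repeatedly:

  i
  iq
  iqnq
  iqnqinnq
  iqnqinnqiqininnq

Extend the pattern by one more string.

iqnqinnqiqininnqiqnqiqiniqininnq

φ(iqnqinnqiqininnq) expands symbol-by-symbol to iq nq in nq iq in in nq iq nq iq in iq in in nq; joining the 16 pieces gives the next term.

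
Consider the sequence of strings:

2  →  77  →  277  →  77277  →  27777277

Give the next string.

From term 3 onward, concatenate the second-to-last term with the last: 2·77 = 277, 77·277 = 77277, …
So term 6 is 77277·27777277.

7727727777277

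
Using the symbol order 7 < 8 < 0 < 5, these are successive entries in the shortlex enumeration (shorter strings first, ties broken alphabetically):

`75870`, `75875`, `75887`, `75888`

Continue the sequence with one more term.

Treat 75888 as a base-4 numeral over the given alphabet and add one, carrying through any trailing 5's.

75880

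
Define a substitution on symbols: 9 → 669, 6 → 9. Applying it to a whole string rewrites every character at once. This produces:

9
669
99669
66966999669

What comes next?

996699966966966999669

Expanding 66966999669: 6→9, 6→9, 9→669, 6→9, 6→9, 9→669, 9→669, 9→669, 6→9, 6→9, 9→669. Concatenated: 9 9 669 9 9 669 669 669 9 9 669.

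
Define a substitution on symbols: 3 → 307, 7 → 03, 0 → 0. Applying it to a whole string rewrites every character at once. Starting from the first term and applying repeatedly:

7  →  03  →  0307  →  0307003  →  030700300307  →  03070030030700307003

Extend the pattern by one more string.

Applying the rule to each of the 20 symbols of 03070030030700307003 gives the pieces 0 307 0 03 0 0 307 0 0 307 0 03 0 0 307 0 03 0 0 307, which concatenate to the answer.

030700300307003070030030700300307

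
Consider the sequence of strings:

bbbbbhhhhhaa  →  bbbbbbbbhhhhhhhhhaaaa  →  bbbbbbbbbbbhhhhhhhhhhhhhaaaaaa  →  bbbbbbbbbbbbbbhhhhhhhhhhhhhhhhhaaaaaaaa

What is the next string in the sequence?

bbbbbbbbbbbbbbbbbhhhhhhhhhhhhhhhhhhhhhaaaaaaaaaa

Each string has the form b^{3n+2} h^{4n+1} a^{2n} (n = 1, 2, …).
Setting n = 5 gives 17, 21, 10 characters in each block.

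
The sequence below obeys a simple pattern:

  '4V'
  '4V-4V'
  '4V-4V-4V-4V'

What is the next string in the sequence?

4V-4V-4V-4V-4V-4V-4V-4V

Every step duplicates the string with '-' between the halves.
One more doubling of 4V-4V-4V-4V gives the answer.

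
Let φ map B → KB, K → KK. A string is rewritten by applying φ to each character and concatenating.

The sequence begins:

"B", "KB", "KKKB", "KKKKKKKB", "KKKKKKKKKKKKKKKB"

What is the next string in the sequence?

Rewriting the 16 symbols of KKKKKKKKKKKKKKKB one by one yields KK KK KK KK KK KK KK KK KK KK KK KK KK KK KK KB; concatenated:

KKKKKKKKKKKKKKKKKKKKKKKKKKKKKKKB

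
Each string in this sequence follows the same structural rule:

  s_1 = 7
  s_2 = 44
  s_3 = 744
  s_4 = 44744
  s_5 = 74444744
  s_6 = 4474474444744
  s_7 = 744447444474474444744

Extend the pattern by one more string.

This is a Fibonacci-style word recurrence s(k) = s(k−2)·s(k−1): e.g. 7·44 = 744.
The next term joins 4474474444744 and 744447444474474444744.

4474474444744744447444474474444744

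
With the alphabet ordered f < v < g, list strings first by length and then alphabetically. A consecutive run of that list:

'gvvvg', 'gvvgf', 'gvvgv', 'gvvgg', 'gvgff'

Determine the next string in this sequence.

gvgfv

Treat gvgff as a base-3 numeral over the given alphabet and add one, carrying through any trailing g's.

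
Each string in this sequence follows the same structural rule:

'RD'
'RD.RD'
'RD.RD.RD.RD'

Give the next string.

Each string is two copies of the previous one joined by '.'.
So the next term is two copies of RD.RD.RD.RD with '.' between the halves.

RD.RD.RD.RD.RD.RD.RD.RD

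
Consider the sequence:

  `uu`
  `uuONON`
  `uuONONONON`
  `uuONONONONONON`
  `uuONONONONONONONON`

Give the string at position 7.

uuONONONONONONONONONONONON

The strings grow by a fixed suffix ONON each time.
From uuONONONONONONONON, 2 further steps: uuONONONONONONONON → uuONONONONONONONONONON → (answer).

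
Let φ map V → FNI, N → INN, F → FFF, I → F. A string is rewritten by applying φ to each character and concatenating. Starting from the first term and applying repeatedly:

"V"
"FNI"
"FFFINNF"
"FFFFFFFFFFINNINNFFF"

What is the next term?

FFFFFFFFFFFFFFFFFFFFFFFFFFFFFFFINNINNFINNINNFFFFFFFFF

Applying the rule to each of the 19 symbols of FFFFFFFFFFINNINNFFF gives the pieces FFF FFF FFF FFF FFF FFF FFF FFF FFF FFF F INN INN F INN INN FFF FFF FFF, which concatenate to the answer.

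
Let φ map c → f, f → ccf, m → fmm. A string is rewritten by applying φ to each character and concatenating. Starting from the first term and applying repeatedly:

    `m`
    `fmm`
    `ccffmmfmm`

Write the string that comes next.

ffccfccffmmfmmccffmmfmm

Expanding ccffmmfmm: c→f, c→f, f→ccf, f→ccf, m→fmm, m→fmm, f→ccf, m→fmm, m→fmm. Concatenated: f f ccf ccf fmm fmm ccf fmm fmm.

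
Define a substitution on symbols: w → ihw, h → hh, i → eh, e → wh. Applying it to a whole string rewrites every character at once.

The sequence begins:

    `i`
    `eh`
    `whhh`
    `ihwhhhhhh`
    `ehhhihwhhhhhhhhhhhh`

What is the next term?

Rewriting the 19 symbols of ehhhihwhhhhhhhhhhhh one by one yields wh hh hh hh eh hh ihw hh hh hh hh hh hh hh hh hh hh hh hh; concatenated:

whhhhhhhehhhihwhhhhhhhhhhhhhhhhhhhhhhhh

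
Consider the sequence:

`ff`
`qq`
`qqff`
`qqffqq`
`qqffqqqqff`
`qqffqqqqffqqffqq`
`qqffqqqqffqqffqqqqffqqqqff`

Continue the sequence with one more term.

qqffqqqqffqqffqqqqffqqqqffqqffqqqqffqqffqq

Each term (from the third on) is the previous term followed by the one before it: term 3 = qq·ff = qqff.
So term 8 is qqffqqqqffqqffqqqqffqqqqff·qqffqqqqffqqffqq.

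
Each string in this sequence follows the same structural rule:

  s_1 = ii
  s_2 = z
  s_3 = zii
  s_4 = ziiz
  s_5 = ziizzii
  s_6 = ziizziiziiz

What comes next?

This is a Fibonacci-style word recurrence s(k) = s(k−1)·s(k−2): e.g. z·ii = zii.
The next term joins ziizziiziiz and ziizzii.

ziizziiziizziizzii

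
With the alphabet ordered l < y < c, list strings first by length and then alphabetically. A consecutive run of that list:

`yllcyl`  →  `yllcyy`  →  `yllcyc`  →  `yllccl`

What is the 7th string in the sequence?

Advancing 3 positions from yllccl through yllccl → yllccy → yllccc reaches term 7.

ylylll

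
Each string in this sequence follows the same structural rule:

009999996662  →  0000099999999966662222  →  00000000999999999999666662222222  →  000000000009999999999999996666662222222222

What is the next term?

The n-th term is 3n-1 0's then 3n+3 9's then n+2 6's then 3n-2 2's (n = 1, 2, …).
At n = 5 the blocks have lengths 14, 18, 7, 13.

0000000000000099999999999999999966666662222222222222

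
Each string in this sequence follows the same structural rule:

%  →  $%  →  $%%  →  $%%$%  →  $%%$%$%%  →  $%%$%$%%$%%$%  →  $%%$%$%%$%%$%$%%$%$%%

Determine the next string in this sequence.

From term 3 onward, concatenate the last term with the second-to-last: $%·% = $%%, $%%·$% = $%%$%, …
So term 8 is $%%$%$%%$%%$%$%%$%$%%·$%%$%$%%$%%$%.

$%%$%$%%$%%$%$%%$%$%%$%%$%$%%$%%$%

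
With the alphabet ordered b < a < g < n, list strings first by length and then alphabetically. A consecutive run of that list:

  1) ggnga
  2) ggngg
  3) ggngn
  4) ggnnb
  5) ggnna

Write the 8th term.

Continuing the enumeration 3 steps past ggnna: ggnna → ggnng → ggnnn → (answer).

gnbbb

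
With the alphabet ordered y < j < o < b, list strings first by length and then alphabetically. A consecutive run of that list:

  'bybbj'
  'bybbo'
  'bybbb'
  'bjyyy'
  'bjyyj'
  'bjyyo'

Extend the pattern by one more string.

bjyyb

The successor of bjyyo increments the rightmost position that isn't already b and resets every position after it to y.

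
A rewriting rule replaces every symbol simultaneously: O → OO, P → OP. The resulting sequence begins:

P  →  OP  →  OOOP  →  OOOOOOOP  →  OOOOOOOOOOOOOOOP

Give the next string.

Replace each of the 16 characters of OOOOOOOOOOOOOOOP in place — OO OO OO OO OO OO OO OO OO OO OO OO OO OO OO OP — and concatenate.

OOOOOOOOOOOOOOOOOOOOOOOOOOOOOOOP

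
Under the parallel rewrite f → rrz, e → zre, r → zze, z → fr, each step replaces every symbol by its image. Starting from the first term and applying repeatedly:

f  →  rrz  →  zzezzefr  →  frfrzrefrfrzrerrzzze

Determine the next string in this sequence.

rrzzzerrzzzefrzzezrerrzzzerrzzzefrzzezrezzezzefrfrfrzre

φ(frfrzrefrfrzrerrzzze) expands symbol-by-symbol to rrz zze rrz zze fr zze zre rrz zze rrz zze fr zze zre zze zze fr fr fr zre; joining the 20 pieces gives the next term.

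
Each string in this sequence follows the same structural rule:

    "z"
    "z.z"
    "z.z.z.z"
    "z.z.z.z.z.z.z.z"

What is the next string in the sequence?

Every step duplicates the string with '.' between the halves.
Doubling z.z.z.z.z.z.z.z with '.' between the halves:

z.z.z.z.z.z.z.z.z.z.z.z.z.z.z.z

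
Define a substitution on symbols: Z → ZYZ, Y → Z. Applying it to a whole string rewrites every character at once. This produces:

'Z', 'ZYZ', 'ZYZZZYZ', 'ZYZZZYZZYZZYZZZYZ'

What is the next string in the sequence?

ZYZZZYZZYZZYZZZYZZYZZZYZZYZZZYZZYZZYZZZYZ

φ(ZYZZZYZZYZZYZZZYZ) expands symbol-by-symbol to ZYZ Z ZYZ ZYZ ZYZ Z ZYZ ZYZ Z ZYZ ZYZ Z ZYZ ZYZ ZYZ Z ZYZ; joining the 17 pieces gives the next term.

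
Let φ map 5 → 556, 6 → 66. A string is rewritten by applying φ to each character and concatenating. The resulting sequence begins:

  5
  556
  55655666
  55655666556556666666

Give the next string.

Replace each of the 20 characters of 55655666556556666666 in place — 556 556 66 556 556 66 66 66 556 556 66 556 556 66 66 66 66 66 66 66 — and concatenate.

556556665565566666665565566655655666666666666666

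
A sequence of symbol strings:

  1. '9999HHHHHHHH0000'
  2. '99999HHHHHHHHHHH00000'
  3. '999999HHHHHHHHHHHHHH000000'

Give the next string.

The n-th term is n+2 9's then 3n+2 H's then n+2 0's, where the shown terms are n = 2, 3, 4.
For the next term, n = 5, so the run lengths are 7, 17, 7.

9999999HHHHHHHHHHHHHHHHH0000000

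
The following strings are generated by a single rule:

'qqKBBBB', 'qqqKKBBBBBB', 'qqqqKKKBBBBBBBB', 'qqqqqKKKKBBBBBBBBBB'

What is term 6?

qqqqqqqKKKKKKBBBBBBBBBBBBBB

Reading off run lengths: q runs 2, 3, 4, 5; K runs 1, 2, 3, 4; B runs 4, 6, 8, 10 — each is linear in n (n = 1, 2, …).
For term 6, n = 6, so the run lengths are 7, 6, 14.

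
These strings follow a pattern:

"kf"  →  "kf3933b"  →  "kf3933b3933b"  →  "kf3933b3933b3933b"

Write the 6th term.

Every step adds 3933b to the end: s(k+1) = s(k)·3933b.
From kf3933b3933b3933b, 2 further steps: kf3933b3933b3933b → kf3933b3933b3933b3933b → (answer).

kf3933b3933b3933b3933b3933b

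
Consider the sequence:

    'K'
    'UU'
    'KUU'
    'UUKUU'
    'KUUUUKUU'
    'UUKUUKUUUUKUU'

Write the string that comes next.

KUUUUKUUUUKUUKUUUUKUU

Each term (from the third on) is the two preceding terms concatenated in order: term 3 = K·UU = KUU.
Continuing: KUUUUKUU · UUKUUKUUUUKUU gives term 7.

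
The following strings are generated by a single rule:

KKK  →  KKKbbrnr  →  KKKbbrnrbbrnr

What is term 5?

KKKbbrnrbbrnrbbrnrbbrnr

Every step adds bbrnr to the end: s(k+1) = s(k)·bbrnr.
From KKKbbrnrbbrnr, 2 further steps: KKKbbrnrbbrnr → KKKbbrnrbbrnrbbrnr → (answer).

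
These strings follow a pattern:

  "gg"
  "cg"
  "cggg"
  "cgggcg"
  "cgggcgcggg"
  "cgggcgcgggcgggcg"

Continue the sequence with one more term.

Each term (from the third on) is the previous term followed by the one before it: term 3 = cg·gg = cggg.
Continuing: cgggcgcgggcgggcg · cgggcgcggg gives term 7.

cgggcgcgggcgggcgcgggcgcggg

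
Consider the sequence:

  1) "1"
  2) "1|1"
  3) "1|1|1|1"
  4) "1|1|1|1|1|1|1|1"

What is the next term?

s(k+1) = s(k)·|·s(k) — each term doubles the last with '|' between the halves.
Doubling 1|1|1|1|1|1|1|1 with '|' between the halves:

1|1|1|1|1|1|1|1|1|1|1|1|1|1|1|1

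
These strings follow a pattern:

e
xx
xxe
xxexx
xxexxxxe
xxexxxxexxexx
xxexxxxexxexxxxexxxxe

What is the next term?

This is a Fibonacci-style word recurrence s(k) = s(k−1)·s(k−2): e.g. xx·e = xxe.
Continuing: xxexxxxexxexxxxexxxxe · xxexxxxexxexx gives term 8.

xxexxxxexxexxxxexxxxexxexxxxexxexx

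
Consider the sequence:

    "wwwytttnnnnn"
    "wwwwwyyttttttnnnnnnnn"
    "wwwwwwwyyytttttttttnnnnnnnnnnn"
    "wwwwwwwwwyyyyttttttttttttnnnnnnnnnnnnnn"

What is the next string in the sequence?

Each string has the form w^{2n+1} y^{n} t^{3n} n^{3n+2} (n = 1, 2, …).
At n = 5 the blocks have lengths 11, 5, 15, 17.

wwwwwwwwwwwyyyyytttttttttttttttnnnnnnnnnnnnnnnnn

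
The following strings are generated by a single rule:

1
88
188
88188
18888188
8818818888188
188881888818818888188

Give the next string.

From term 3 onward, concatenate the second-to-last term with the last: 1·88 = 188, 88·188 = 88188, …
The next term joins 8818818888188 and 188881888818818888188.

8818818888188188881888818818888188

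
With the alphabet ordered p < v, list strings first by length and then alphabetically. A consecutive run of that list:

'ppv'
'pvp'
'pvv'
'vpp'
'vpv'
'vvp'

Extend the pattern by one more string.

Find the rightmost character of vvp below v, bump it to the next letter, and reset everything to its right to p.

vvv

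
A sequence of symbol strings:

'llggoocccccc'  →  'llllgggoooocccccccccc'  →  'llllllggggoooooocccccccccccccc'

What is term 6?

Term n consists of 2n-2 l's, followed by n g's, followed by 2n-2 o's, followed by 4n-2 c's, where the shown terms are n = 2, 3, 4.
For term 6, n = 7, so the run lengths are 12, 7, 12, 26.

llllllllllllgggggggoooooooooooocccccccccccccccccccccccccc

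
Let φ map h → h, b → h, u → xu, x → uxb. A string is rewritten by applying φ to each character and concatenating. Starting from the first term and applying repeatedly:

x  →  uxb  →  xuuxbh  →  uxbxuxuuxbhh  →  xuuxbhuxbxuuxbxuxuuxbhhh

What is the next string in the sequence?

uxbxuxuuxbhhxuuxbhuxbxuxuuxbhuxbxuuxbxuxuuxbhhhh

Replace each of the 24 characters of xuuxbhuxbxuuxbxuxuuxbhhh in place — uxb xu xu uxb h h xu uxb h uxb xu xu uxb h uxb xu uxb xu xu uxb h h h h — and concatenate.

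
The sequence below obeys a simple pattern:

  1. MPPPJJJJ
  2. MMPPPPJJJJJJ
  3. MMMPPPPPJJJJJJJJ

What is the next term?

MMMMPPPPPPJJJJJJJJJJ

Each string has the form M^{n-1} P^{n+1} J^{2n}, where the shown terms are n = 2, 3, 4.
For the next term, n = 5, so the run lengths are 4, 6, 10.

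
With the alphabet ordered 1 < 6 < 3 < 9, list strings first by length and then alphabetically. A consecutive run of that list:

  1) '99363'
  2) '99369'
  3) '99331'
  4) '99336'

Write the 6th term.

99339

Continuing the enumeration 2 steps past 99336: 99336 → 99333 → (answer).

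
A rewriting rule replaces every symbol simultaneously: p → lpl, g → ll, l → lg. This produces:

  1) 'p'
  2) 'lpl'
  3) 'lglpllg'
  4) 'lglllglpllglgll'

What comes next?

Applying the rule to each of the 15 symbols of lglllglpllglgll gives the pieces lg ll lg lg lg ll lg lpl lg lg ll lg ll lg lg, which concatenate to the answer.

lglllglglglllglpllglglllglllglg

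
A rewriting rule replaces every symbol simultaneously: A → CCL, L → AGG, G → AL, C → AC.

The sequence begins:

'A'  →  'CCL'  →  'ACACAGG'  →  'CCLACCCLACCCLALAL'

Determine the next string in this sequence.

Replace each of the 17 characters of CCLACCCLACCCLALAL in place — AC AC AGG CCL AC AC AC AGG CCL AC AC AC AGG CCL AGG CCL AGG — and concatenate.

ACACAGGCCLACACACAGGCCLACACACAGGCCLAGGCCLAGG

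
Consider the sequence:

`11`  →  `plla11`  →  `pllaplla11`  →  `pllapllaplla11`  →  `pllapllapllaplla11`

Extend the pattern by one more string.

Every step adds plla at the front: s(k+1) = plla·s(k).
Applying this once more to pllapllapllaplla11:

pllapllapllapllaplla11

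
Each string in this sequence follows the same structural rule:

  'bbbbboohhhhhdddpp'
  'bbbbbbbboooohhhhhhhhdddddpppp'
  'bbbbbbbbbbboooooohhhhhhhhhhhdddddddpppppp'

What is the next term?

bbbbbbbbbbbbbboooooooohhhhhhhhhhhhhhdddddddddpppppppp

The n-th term is 3n+2 b's then 2n o's then 3n+2 h's then 2n+1 d's then 2n p's (n = 1, 2, …).
For the next term, n = 4, so the run lengths are 14, 8, 14, 9, 8.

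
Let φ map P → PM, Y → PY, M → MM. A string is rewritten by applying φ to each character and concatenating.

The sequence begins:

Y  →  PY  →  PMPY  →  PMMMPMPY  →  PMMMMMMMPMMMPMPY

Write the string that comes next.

φ(PMMMMMMMPMMMPMPY) expands symbol-by-symbol to PM MM MM MM MM MM MM MM PM MM MM MM PM MM PM PY; joining the 16 pieces gives the next term.

PMMMMMMMMMMMMMMMPMMMMMMMPMMMPMPY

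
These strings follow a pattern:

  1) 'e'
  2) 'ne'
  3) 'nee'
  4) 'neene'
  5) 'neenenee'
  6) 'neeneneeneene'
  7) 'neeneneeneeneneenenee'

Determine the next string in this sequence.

neeneneeneeneneeneneeneeneneeneene

This is a Fibonacci-style word recurrence s(k) = s(k−1)·s(k−2): e.g. ne·e = nee.
So term 8 is neeneneeneeneneenenee·neeneneeneene.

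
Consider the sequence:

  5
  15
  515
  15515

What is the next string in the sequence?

51515515

This is a Fibonacci-style word recurrence s(k) = s(k−2)·s(k−1): e.g. 5·15 = 515.
So term 5 is 515·15515.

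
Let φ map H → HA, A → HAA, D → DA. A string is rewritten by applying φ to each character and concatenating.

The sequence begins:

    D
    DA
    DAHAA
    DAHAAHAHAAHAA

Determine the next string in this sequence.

Rewriting the 13 symbols of DAHAAHAHAAHAA one by one yields DA HAA HA HAA HAA HA HAA HA HAA HAA HA HAA HAA; concatenated:

DAHAAHAHAAHAAHAHAAHAHAAHAAHAHAAHAA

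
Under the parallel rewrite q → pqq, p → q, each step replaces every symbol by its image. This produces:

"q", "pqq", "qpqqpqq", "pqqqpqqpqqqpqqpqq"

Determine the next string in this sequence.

Applying the rule to each of the 17 symbols of pqqqpqqpqqqpqqpqq gives the pieces q pqq pqq pqq q pqq pqq q pqq pqq pqq q pqq pqq q pqq pqq, which concatenate to the answer.

qpqqpqqpqqqpqqpqqqpqqpqqpqqqpqqpqqqpqqpqq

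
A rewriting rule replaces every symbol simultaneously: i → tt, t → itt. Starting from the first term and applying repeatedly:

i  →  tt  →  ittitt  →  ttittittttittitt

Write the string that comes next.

φ(ttittittttittitt) expands symbol-by-symbol to itt itt tt itt itt tt itt itt itt itt tt itt itt tt itt itt; joining the 16 pieces gives the next term.

ittittttittittttittittittittttittittttittitt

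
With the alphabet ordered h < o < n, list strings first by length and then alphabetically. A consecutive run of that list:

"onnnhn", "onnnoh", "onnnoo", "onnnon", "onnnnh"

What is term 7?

onnnnn

Advancing 2 positions from onnnnh through onnnnh → onnnno reaches term 7.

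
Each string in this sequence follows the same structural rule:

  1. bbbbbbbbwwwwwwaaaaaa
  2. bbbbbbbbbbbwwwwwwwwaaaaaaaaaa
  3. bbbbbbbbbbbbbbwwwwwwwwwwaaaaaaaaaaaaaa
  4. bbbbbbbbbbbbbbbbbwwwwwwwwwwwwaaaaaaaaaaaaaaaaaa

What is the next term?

The n-th term is 3n+2 b's then 2n+2 w's then 4n-2 a's, where the shown terms are n = 2, 3, 4, 5.
For the next term, n = 6, so the run lengths are 20, 14, 22.

bbbbbbbbbbbbbbbbbbbbwwwwwwwwwwwwwwaaaaaaaaaaaaaaaaaaaaaa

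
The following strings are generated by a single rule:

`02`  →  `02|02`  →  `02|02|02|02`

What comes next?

02|02|02|02|02|02|02|02

Every step duplicates the string with '|' between the halves.
One more doubling of 02|02|02|02 gives the answer.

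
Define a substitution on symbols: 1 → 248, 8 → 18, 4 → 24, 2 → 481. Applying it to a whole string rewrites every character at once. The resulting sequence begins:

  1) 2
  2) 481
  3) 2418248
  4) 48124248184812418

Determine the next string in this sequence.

24182484812448124182481824182484812424818

φ(48124248184812418) expands symbol-by-symbol to 24 18 248 481 24 481 24 18 248 18 24 18 248 481 24 248 18; joining the 17 pieces gives the next term.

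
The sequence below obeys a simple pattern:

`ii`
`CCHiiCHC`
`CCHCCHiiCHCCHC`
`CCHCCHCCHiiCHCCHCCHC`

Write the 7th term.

Each term wraps the previous one in CCH on the left and CHC on the right.
From CCHCCHCCHiiCHCCHCCHC, 3 further steps: CCHCCHCCHiiCHCCHCCHC → CCHCCHCCHCCHiiCHCCHCCHCCHC → CCHCCHCCHCCHCCHiiCHCCHCCHCCHCCHC → (answer).

CCHCCHCCHCCHCCHCCHiiCHCCHCCHCCHCCHCCHC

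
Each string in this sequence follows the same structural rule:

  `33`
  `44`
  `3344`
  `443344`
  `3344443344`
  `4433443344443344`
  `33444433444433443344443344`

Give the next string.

This is a Fibonacci-style word recurrence s(k) = s(k−2)·s(k−1): e.g. 33·44 = 3344.
The next term joins 4433443344443344 and 33444433444433443344443344.

443344334444334433444433444433443344443344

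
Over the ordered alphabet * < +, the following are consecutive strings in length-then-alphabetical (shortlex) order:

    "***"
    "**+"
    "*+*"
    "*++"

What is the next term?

Find the rightmost character of *++ below +, bump it to the next letter, and reset everything to its right to *.

+**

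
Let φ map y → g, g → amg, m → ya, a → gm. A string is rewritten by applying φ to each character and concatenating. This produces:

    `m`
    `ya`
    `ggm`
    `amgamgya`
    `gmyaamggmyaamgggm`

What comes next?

amgyaggmgmyaamgamgyaggmgmyaamgamgamgya

φ(gmyaamggmyaamgggm) expands symbol-by-symbol to amg ya g gm gm ya amg amg ya g gm gm ya amg amg amg ya; joining the 17 pieces gives the next term.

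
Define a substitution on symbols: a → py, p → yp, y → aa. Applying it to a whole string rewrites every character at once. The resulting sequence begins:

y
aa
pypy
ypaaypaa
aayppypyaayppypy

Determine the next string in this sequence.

φ(aayppypyaayppypy) expands symbol-by-symbol to py py aa yp yp aa yp aa py py aa yp yp aa yp aa; joining the 16 pieces gives the next term.

pypyaaypypaaypaapypyaaypypaaypaa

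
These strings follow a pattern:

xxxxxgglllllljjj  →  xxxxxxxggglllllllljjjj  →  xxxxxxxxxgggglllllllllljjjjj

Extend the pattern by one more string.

xxxxxxxxxxxggggglllllllllllljjjjjj

Reading off run lengths: x runs 5, 7, 9; g runs 2, 3, 4; l runs 6, 8, 10; j runs 3, 4, 5 — each is linear in n, where the shown terms are n = 3, 4, 5.
For the next term, n = 6, so the run lengths are 11, 5, 12, 6.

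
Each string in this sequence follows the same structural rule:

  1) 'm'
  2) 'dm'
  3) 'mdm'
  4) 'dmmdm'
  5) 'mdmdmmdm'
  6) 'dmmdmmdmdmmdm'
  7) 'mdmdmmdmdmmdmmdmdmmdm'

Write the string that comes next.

From term 3 onward, concatenate the second-to-last term with the last: m·dm = mdm, dm·mdm = dmmdm, …
The next term joins dmmdmmdmdmmdm and mdmdmmdmdmmdmmdmdmmdm.

dmmdmmdmdmmdmmdmdmmdmdmmdmmdmdmmdm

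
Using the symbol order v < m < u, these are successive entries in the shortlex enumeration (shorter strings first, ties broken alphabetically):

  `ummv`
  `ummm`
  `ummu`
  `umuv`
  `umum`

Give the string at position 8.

uuvm

Continuing the enumeration 3 steps past umum: umum → umuu → uuvv → (answer).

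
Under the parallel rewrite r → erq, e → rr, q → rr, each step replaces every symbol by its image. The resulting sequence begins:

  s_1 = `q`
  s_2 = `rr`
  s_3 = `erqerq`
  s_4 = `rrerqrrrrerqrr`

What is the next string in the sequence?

erqerqrrerqrrerqerqerqerqrrerqrrerqerq

Applying the rule to each of the 14 symbols of rrerqrrrrerqrr gives the pieces erq erq rr erq rr erq erq erq erq rr erq rr erq erq, which concatenate to the answer.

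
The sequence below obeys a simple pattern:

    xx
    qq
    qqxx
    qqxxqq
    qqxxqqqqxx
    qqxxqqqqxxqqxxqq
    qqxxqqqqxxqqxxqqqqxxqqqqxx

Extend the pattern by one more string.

From term 3 onward, concatenate the last term with the second-to-last: qq·xx = qqxx, qqxx·qq = qqxxqq, …
The next term joins qqxxqqqqxxqqxxqqqqxxqqqqxx and qqxxqqqqxxqqxxqq.

qqxxqqqqxxqqxxqqqqxxqqqqxxqqxxqqqqxxqqxxqq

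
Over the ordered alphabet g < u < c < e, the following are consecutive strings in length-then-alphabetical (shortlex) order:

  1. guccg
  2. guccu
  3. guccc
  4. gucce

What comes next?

Find the rightmost character of gucce below e, bump it to the next letter, and reset everything to its right to g.

guceg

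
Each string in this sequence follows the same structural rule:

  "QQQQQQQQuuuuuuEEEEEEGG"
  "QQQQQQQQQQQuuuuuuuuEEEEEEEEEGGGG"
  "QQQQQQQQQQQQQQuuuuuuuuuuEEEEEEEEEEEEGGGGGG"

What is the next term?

Each string has the form Q^{3n+2} u^{2n+2} E^{3n} G^{2n-2}, where the shown terms are n = 2, 3, 4.
At n = 5 the blocks have lengths 17, 12, 15, 8.

QQQQQQQQQQQQQQQQQuuuuuuuuuuuuEEEEEEEEEEEEEEEGGGGGGGG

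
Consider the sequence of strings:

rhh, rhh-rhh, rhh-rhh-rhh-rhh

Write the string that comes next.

rhh-rhh-rhh-rhh-rhh-rhh-rhh-rhh

s(k+1) = s(k)·-·s(k) — each term doubles the last with '-' between the halves.
One more doubling of rhh-rhh-rhh-rhh gives the answer.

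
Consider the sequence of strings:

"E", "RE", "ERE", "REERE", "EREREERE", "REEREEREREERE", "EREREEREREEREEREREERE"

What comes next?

REEREEREREEREEREREEREREEREEREREERE

This is a Fibonacci-style word recurrence s(k) = s(k−2)·s(k−1): e.g. E·RE = ERE.
The next term joins REEREEREREERE and EREREEREREEREEREREERE.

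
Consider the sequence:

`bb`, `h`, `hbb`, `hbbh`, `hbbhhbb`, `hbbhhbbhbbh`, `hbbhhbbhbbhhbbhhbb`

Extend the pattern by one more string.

This is a Fibonacci-style word recurrence s(k) = s(k−1)·s(k−2): e.g. h·bb = hbb.
Continuing: hbbhhbbhbbhhbbhhbb · hbbhhbbhbbh gives term 8.

hbbhhbbhbbhhbbhhbbhbbhhbbhbbh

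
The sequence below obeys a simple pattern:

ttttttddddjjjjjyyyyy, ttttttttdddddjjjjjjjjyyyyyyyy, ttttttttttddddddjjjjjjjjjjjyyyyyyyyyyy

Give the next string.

ttttttttttttdddddddjjjjjjjjjjjjjjyyyyyyyyyyyyyy

Reading off run lengths: t runs 6, 8, 10; d runs 4, 5, 6; j runs 5, 8, 11; y runs 5, 8, 11 — each is linear in n, where the shown terms are n = 2, 3, 4.
For the next term, n = 5, so the run lengths are 12, 7, 14, 14.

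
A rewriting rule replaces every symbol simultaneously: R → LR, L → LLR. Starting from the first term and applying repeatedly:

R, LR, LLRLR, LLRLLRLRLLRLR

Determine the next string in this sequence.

Rewriting the 13 symbols of LLRLLRLRLLRLR one by one yields LLR LLR LR LLR LLR LR LLR LR LLR LLR LR LLR LR; concatenated:

LLRLLRLRLLRLLRLRLLRLRLLRLLRLRLLRLR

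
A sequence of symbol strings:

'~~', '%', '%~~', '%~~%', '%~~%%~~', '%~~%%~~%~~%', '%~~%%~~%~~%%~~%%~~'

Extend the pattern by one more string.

This is a Fibonacci-style word recurrence s(k) = s(k−1)·s(k−2): e.g. %·~~ = %~~.
Continuing: %~~%%~~%~~%%~~%%~~ · %~~%%~~%~~% gives term 8.

%~~%%~~%~~%%~~%%~~%~~%%~~%~~%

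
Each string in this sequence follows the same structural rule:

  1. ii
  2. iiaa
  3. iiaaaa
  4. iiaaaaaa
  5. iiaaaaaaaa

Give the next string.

iiaaaaaaaaaa

Each term is the previous one with aa appended.
One more step from iiaaaaaaaa gives the answer.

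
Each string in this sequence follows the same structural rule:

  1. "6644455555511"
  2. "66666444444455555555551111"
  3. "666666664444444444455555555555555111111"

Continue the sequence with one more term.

Reading off run lengths: 6 runs 2, 5, 8; 4 runs 3, 7, 11; 5 runs 6, 10, 14; 1 runs 2, 4, 6 — each is linear in n (n = 1, 2, …).
For the next term, n = 4, so the run lengths are 11, 15, 18, 8.

6666666666644444444444444455555555555555555511111111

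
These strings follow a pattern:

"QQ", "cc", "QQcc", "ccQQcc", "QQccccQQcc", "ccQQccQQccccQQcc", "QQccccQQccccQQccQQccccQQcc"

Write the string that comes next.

ccQQccQQccccQQccQQccccQQccccQQccQQccccQQcc

This is a Fibonacci-style word recurrence s(k) = s(k−2)·s(k−1): e.g. QQ·cc = QQcc.
The next term joins ccQQccQQccccQQcc and QQccccQQccccQQccQQccccQQcc.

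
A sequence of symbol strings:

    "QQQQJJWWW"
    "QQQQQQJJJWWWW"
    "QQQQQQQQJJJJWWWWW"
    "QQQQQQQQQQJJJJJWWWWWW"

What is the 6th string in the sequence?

The n-th term is 2n Q's then n J's then n+1 W's, where the shown terms are n = 2, 3, 4, 5.
At n = 7 the blocks have lengths 14, 7, 8.

QQQQQQQQQQQQQQJJJJJJJWWWWWWWW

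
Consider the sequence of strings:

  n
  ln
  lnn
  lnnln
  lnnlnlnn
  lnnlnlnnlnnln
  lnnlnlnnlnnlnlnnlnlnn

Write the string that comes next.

lnnlnlnnlnnlnlnnlnlnnlnnlnlnnlnnln

Each term (from the third on) is the previous term followed by the one before it: term 3 = ln·n = lnn.
Continuing: lnnlnlnnlnnlnlnnlnlnn · lnnlnlnnlnnln gives term 8.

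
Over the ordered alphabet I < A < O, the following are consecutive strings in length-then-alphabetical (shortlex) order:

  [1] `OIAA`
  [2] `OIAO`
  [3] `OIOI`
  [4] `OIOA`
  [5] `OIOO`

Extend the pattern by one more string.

OAII

Treat OIOO as a base-3 numeral over the given alphabet and add one, carrying through any trailing O's.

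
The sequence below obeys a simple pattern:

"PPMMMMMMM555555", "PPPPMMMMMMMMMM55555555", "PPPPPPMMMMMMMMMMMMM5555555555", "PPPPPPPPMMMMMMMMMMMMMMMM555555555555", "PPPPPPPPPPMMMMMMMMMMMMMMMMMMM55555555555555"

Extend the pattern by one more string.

PPPPPPPPPPPPMMMMMMMMMMMMMMMMMMMMMM5555555555555555

Each string has the form P^{2n-2} M^{3n+1} 5^{2n+2}, where the shown terms are n = 2, 3, 4, 5, 6.
Setting n = 7 gives 12, 22, 16 characters in each block.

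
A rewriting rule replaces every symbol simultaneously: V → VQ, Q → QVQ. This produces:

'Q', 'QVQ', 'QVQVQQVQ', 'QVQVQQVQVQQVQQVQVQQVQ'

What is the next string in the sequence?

QVQVQQVQVQQVQQVQVQQVQVQQVQQVQVQQVQQVQVQQVQVQQVQQVQVQQVQ

Applying the rule to each of the 21 symbols of QVQVQQVQVQQVQQVQVQQVQ gives the pieces QVQ VQ QVQ VQ QVQ QVQ VQ QVQ VQ QVQ QVQ VQ QVQ QVQ VQ QVQ VQ QVQ QVQ VQ QVQ, which concatenate to the answer.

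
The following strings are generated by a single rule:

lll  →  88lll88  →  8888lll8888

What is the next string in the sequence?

Each term wraps the previous one in 88 on the left and 88 on the right.
So the next term is 88·8888lll8888·88.

888888lll888888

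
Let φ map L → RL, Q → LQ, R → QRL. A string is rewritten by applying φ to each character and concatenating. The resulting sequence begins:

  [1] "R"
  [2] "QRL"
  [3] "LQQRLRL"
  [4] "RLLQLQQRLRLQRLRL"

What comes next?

φ(RLLQLQQRLRLQRLRL) expands symbol-by-symbol to QRL RL RL LQ RL LQ LQ QRL RL QRL RL LQ QRL RL QRL RL; joining the 16 pieces gives the next term.

QRLRLRLLQRLLQLQQRLRLQRLRLLQQRLRLQRLRL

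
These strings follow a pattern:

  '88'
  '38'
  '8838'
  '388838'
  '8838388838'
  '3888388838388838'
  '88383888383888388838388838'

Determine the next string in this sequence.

Each term (from the third on) is the two preceding terms concatenated in order: term 3 = 88·38 = 8838.
Continuing: 3888388838388838 · 88383888383888388838388838 gives term 8.

388838883838883888383888383888388838388838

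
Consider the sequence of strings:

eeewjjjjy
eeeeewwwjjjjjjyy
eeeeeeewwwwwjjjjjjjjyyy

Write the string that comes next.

The n-th term is 2n+1 e's then 2n-1 w's then 2n+2 j's then n y's (n = 1, 2, …).
At n = 4 the blocks have lengths 9, 7, 10, 4.

eeeeeeeeewwwwwwwjjjjjjjjjjyyyy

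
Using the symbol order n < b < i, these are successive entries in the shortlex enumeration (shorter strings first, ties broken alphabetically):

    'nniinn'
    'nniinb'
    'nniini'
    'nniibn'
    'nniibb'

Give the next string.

The successor of nniibb increments the rightmost position that isn't already i and resets every position after it to n.

nniibi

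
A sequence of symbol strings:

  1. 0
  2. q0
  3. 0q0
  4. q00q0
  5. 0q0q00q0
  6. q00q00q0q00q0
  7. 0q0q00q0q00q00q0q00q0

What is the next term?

From term 3 onward, concatenate the second-to-last term with the last: 0·q0 = 0q0, q0·0q0 = q00q0, …
Continuing: q00q00q0q00q0 · 0q0q00q0q00q00q0q00q0 gives term 8.

q00q00q0q00q00q0q00q0q00q00q0q00q0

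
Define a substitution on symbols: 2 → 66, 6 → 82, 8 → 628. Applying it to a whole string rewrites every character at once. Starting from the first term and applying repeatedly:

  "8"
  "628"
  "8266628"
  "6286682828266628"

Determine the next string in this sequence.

8266628828262866628666286682828266628

Replace each of the 16 characters of 6286682828266628 in place — 82 66 628 82 82 628 66 628 66 628 66 82 82 82 66 628 — and concatenate.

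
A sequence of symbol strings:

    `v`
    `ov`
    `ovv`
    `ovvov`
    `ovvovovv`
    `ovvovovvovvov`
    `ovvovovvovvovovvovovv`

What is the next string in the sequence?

From term 3 onward, concatenate the last term with the second-to-last: ov·v = ovv, ovv·ov = ovvov, …
Continuing: ovvovovvovvovovvovovv · ovvovovvovvov gives term 8.

ovvovovvovvovovvovovvovvovovvovvov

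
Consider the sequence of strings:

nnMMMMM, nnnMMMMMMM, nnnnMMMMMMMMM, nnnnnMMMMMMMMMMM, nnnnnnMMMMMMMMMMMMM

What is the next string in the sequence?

nnnnnnnMMMMMMMMMMMMMMM

Reading off run lengths: n runs 2, 3, 4, 5, 6; M runs 5, 7, 9, 11, 13 — each is linear in n, where the shown terms are n = 2, 3, 4, 5, 6.
For the next term, n = 7, so the run lengths are 7, 15.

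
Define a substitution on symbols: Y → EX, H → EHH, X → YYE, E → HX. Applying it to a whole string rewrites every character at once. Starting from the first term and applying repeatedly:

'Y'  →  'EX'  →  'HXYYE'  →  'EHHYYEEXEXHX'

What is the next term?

Apply φ to EHHYYEEXEXHX symbol by symbol: E→HX, H→EHH, H→EHH, Y→EX, Y→EX, E→HX, E→HX, X→YYE, E→HX, X→YYE, H→EHH, X→YYE; joined: HX EHH EHH EX EX HX HX YYE HX YYE EHH YYE.

HXEHHEHHEXEXHXHXYYEHXYYEEHHYYE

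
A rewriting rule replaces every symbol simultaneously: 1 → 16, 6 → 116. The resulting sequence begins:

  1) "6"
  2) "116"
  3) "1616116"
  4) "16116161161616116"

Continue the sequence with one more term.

Replace each of the 17 characters of 16116161161616116 in place — 16 116 16 16 116 16 116 16 16 116 16 116 16 116 16 16 116 — and concatenate.

16116161611616116161611616116161161616116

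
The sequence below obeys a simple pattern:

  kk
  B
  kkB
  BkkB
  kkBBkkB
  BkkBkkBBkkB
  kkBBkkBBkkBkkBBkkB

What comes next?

BkkBkkBBkkBkkBBkkBBkkBkkBBkkB

From term 3 onward, concatenate the second-to-last term with the last: kk·B = kkB, B·kkB = BkkB, …
The next term joins BkkBkkBBkkB and kkBBkkBBkkBkkBBkkB.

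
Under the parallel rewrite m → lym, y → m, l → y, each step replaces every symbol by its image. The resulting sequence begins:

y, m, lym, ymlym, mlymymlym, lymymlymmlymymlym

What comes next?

Rewriting the 17 symbols of lymymlymmlymymlym one by one yields y m lym m lym y m lym lym y m lym m lym y m lym; concatenated:

ymlymmlymymlymlymymlymmlymymlym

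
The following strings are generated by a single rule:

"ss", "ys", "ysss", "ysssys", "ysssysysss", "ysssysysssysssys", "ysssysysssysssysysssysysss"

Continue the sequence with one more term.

ysssysysssysssysysssysysssysssysysssysssys

This is a Fibonacci-style word recurrence s(k) = s(k−1)·s(k−2): e.g. ys·ss = ysss.
So term 8 is ysssysysssysssysysssysysss·ysssysysssysssys.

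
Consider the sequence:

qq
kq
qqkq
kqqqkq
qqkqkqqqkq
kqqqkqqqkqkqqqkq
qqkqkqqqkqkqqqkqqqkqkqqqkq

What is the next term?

From term 3 onward, concatenate the second-to-last term with the last: qq·kq = qqkq, kq·qqkq = kqqqkq, …
So term 8 is kqqqkqqqkqkqqqkq·qqkqkqqqkqkqqqkqqqkqkqqqkq.

kqqqkqqqkqkqqqkqqqkqkqqqkqkqqqkqqqkqkqqqkq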